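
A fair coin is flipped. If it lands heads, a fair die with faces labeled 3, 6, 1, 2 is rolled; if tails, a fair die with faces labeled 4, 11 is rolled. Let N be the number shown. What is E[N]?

E[N | heads] = (3+6+1+2)/4 = 3.
E[N | tails] = (4+11)/2 = 15/2.
E[N] = (1/2)·(3) + (1/2)·(15/2) = 21/4.

21/4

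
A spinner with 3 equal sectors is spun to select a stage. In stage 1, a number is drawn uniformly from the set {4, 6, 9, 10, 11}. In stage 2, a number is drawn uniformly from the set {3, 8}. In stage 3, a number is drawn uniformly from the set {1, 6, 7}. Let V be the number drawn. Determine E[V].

109/18

E[V | stage 1] = (4+6+9+10+11)/5 = 8.
E[V | stage 2] = (3+8)/2 = 11/2.
E[V | stage 3] = (1+6+7)/3 = 14/3.
E[V] = (1/3)·(8) + (1/3)·(11/2) + (1/3)·(14/3) = 109/18.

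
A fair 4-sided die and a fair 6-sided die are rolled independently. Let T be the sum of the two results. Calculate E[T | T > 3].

136/21

P(T > 3) = 7/8.
Σ over the event: 4·1/8 + 5·1/6 + 6·1/6 + 7·1/6 + 8·1/8 + 9·1/12 + 10·1/24 = 17/3.
E[T | T > 3] = (17/3) / (7/8) = 136/21.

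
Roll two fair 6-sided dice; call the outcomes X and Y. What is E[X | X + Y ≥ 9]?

5

P(X + Y ≥ 9) = 5/18.
Summing X·P(x,y) over outcomes with X + Y ≥ 9 gives 25/18.
E[X | X + Y ≥ 9] = (25/18) / (5/18) = 5.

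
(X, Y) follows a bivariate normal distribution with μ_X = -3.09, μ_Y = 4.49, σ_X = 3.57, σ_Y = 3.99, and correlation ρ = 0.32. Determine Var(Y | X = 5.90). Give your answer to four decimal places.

14.2899

Var(Y | X=x) = (1 − ρ²)·σ_Y².
Var(Y | X=5.90) = (3.99)²·(1 − (0.32)²) = 15.9201·0.8976 = 14.2899.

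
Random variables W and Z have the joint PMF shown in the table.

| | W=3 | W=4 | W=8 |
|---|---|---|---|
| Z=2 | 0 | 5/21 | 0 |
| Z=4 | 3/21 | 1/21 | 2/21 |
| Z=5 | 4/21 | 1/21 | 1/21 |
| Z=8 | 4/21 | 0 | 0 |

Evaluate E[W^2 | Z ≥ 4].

323/16

P(Z ≥ 4) = 16/21.
Σ W^2·P over the event = 9·(3/21) + 9·(4/21) + 9·(4/21) + 16·(1/21) + 16·(1/21) + 64·(2/21) + 64·(1/21) = 323/21.
E[W^2 | Z ≥ 4] = (323/21) / (16/21) = 323/16.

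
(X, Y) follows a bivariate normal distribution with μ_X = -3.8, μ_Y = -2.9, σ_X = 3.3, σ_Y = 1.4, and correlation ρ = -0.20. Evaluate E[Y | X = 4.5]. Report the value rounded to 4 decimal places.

E[Y | X=x] = μ_Y + ρ(σ_Y/σ_X)(x − μ_X) for jointly normal variables.
E[Y | X=4.5] = -2.9 + (-0.20)·(1.4/3.3)·(4.5 − (-3.8)) = -2.9 + (-0.084848)·(8.3) = -3.6042.

-3.6042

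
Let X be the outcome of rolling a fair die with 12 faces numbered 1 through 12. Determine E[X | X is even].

Given X is even, X is equally likely to be any of {2, 4, 6, 8, 10, 12}.
E[X | X is even] = (2 + 4 + 6 + 8 + 10 + 12) / 6 = 7.

7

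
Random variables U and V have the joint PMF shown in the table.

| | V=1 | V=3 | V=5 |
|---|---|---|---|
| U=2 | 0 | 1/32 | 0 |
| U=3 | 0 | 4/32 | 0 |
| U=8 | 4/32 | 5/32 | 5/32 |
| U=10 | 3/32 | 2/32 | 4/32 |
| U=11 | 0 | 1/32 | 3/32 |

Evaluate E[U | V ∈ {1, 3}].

P(V ∈ {1, 3}) = 5/8.
Summing U·P(U=x,V=y) over the conditioning event gives 147/32.
E[U | V ∈ {1, 3}] = (147/32) / (5/8) = 147/20.

147/20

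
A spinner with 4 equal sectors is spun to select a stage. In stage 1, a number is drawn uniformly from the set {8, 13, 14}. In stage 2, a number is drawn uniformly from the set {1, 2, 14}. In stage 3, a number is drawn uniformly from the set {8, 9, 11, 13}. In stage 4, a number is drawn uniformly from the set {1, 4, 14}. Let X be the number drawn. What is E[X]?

407/48

E[X | stage 1] = (8+13+14)/3 = 35/3.
E[X | stage 2] = (1+2+14)/3 = 17/3.
E[X | stage 3] = (8+9+11+13)/4 = 41/4.
E[X | stage 4] = (1+4+14)/3 = 19/3.
E[X] = (1/4)·(35/3) + (1/4)·(17/3) + (1/4)·(41/4) + (1/4)·(19/3) = 407/48.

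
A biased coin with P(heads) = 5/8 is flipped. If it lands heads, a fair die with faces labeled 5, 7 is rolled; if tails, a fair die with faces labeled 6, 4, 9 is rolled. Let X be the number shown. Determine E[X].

E[X | heads] = (5+7)/2 = 6.
E[X | tails] = (6+4+9)/3 = 19/3.
By the law of total expectation,
E[X] = (5/8)·(6) + (3/8)·(19/3) = 49/8.

49/8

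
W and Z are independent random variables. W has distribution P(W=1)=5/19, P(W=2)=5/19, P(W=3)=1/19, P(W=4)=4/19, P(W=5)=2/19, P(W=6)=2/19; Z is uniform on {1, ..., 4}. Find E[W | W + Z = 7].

P(W + Z = 7) = 9/76.
Summing W·P(x,y) over outcomes with W + Z = 7 gives 41/76.
E[W | W + Z = 7] = (41/76) / (9/76) = 41/9.

41/9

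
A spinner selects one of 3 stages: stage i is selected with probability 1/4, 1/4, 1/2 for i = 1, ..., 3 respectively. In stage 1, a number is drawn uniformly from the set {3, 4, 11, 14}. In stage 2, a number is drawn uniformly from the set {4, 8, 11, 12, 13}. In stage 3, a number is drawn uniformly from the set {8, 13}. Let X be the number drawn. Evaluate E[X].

193/20

E[X | stage 1] = (3+4+11+14)/4 = 8.
E[X | stage 2] = (4+8+11+12+13)/5 = 48/5.
E[X | stage 3] = (8+13)/2 = 21/2.
By the law of total expectation,
E[X] = (1/4)·(8) + (1/4)·(48/5) + (1/2)·(21/2) = 193/20.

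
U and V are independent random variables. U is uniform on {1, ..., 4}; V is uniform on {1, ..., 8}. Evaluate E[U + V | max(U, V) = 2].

P(max(U, V) = 2) = 3/32.
Summing (U+V)·P(x,y) over outcomes with max(U, V) = 2 gives 5/16.
E[U + V | max(U, V) = 2] = (5/16) / (3/32) = 10/3.

10/3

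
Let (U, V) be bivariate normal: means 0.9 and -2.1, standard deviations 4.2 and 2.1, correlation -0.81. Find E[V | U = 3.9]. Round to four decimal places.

E[V | U=x] = μ_V + ρ(σ_V/σ_U)(x − μ_U) for jointly normal variables.
E[V | U=3.9] = -2.1 + (-0.81)·(2.1/4.2)·(3.9 − (0.9)) = -2.1 + (-0.405)·(3) = -3.3150.

-3.3150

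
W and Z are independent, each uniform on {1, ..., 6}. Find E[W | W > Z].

14/3

P(W > Z) = 5/12.
Summing W·P(x,y) over outcomes with W > Z gives 35/18.
E[W | W > Z] = (35/18) / (5/12) = 14/3.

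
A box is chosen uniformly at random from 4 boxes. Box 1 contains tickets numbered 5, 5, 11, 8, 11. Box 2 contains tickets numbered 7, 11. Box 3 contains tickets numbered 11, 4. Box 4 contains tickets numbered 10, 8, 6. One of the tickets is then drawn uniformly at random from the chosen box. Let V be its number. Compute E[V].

E[V | box 1] = (5+5+11+8+11)/5 = 8.
E[V | box 2] = (7+11)/2 = 9.
E[V | box 3] = (11+4)/2 = 15/2.
E[V | box 4] = (10+8+6)/3 = 8.
E[V] = (1/4)·(8) + (1/4)·(9) + (1/4)·(15/2) + (1/4)·(8) = 65/8.

65/8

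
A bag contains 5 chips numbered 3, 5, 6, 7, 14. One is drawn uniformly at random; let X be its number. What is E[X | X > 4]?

8

P(X > 4) = 4/5.
Σ over the event: 5·1/5 + 6·1/5 + 7·1/5 + 14·1/5 = 32/5.
E[X | X > 4] = (32/5) / (4/5) = 8.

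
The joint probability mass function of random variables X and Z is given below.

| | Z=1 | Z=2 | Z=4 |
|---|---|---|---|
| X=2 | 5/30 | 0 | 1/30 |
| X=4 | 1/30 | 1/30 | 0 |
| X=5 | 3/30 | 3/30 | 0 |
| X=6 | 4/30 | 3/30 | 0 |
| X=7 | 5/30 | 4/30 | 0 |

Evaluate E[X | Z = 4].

2

P(Z = 4) = 1/30.
Σ X·P over the event = 2·(1/30) = 1/15.
E[X | Z = 4] = (1/15) / (1/30) = 2.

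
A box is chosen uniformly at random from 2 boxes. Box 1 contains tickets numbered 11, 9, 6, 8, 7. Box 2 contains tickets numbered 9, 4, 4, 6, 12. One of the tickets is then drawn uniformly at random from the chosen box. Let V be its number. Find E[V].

38/5

E[V | box 1] = (11+9+6+8+7)/5 = 41/5.
E[V | box 2] = (9+4+4+6+12)/5 = 7.
By the law of total expectation,
E[V] = (1/2)·(41/5) + (1/2)·(7) = 38/5.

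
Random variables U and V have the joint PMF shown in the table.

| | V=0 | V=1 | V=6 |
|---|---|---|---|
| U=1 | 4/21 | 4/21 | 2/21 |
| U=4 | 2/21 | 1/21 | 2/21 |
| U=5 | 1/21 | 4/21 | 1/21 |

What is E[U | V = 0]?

17/7

P(V = 0) = 1/3.
Summing U·P(U=x,V=y) over the conditioning event gives 17/21.
E[U | V = 0] = (17/21) / (1/3) = 17/7.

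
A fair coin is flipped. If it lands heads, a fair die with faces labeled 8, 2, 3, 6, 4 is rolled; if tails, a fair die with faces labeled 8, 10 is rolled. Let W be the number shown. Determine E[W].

E[W | heads] = (8+2+3+6+4)/5 = 23/5.
E[W | tails] = (8+10)/2 = 9.
E[W] = (1/2)·(23/5) + (1/2)·(9) = 34/5.

34/5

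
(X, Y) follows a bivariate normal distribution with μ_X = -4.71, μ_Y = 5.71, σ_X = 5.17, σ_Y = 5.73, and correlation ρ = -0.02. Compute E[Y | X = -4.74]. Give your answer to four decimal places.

The regression of Y on X has slope ρ·σ_Y/σ_X and passes through (μ_X, μ_Y).
E[Y | X=-4.74] = 5.71 + (-0.02)·(5.73/5.17)·(-4.74 − (-4.71)) = 5.71 + (-0.022166)·(-0.03) = 5.7107.

5.7107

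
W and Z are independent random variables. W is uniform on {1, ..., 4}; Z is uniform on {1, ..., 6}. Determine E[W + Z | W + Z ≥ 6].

P(W + Z ≥ 6) = 7/12.
Summing (W+Z)·P(x,y) over outcomes with W + Z ≥ 6 gives 13/3.
E[W + Z | W + Z ≥ 6] = (13/3) / (7/12) = 52/7.

52/7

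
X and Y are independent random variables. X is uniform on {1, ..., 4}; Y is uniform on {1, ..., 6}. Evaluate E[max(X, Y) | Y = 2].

Outcomes with Y = 2: (1,2), (2,2), (3,2), (4,2), each with probability 1/24.
E[max(X, Y) | Y = 2] = (2 + 2 + 3 + 4) / 4 = 11/4.

11/4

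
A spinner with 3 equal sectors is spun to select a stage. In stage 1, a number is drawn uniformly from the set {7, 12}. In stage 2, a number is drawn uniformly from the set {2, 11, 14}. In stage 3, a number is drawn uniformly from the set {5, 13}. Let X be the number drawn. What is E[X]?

E[X | stage 1] = (7+12)/2 = 19/2.
E[X | stage 2] = (2+11+14)/3 = 9.
E[X | stage 3] = (5+13)/2 = 9.
By the law of total expectation,
E[X] = (1/3)·(19/2) + (1/3)·(9) + (1/3)·(9) = 55/6.

55/6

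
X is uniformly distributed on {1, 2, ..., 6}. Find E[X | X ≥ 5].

Given X ≥ 5, X is equally likely to be any of {5, 6}.
E[X | X ≥ 5] = (5 + 6) / 2 = 11/2.

11/2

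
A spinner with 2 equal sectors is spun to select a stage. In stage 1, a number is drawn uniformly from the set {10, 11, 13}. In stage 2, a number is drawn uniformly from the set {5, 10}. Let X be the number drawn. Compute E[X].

E[X | stage 1] = (10+11+13)/3 = 34/3.
E[X | stage 2] = (5+10)/2 = 15/2.
By the law of total expectation,
E[X] = (1/2)·(34/3) + (1/2)·(15/2) = 113/12.

113/12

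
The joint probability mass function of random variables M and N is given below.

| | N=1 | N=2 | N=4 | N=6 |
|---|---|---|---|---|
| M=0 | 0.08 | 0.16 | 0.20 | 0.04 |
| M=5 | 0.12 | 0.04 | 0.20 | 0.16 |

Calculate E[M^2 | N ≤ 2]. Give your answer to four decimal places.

10.0000

P(N ≤ 2) = 0.40.
Σ M^2·P over the event = 0·(0.08) + 0·(0.16) + 25·(0.12) + 25·(0.04) = 4.00.
E[M^2 | N ≤ 2] = (4.00) / (0.40) = 10.0000.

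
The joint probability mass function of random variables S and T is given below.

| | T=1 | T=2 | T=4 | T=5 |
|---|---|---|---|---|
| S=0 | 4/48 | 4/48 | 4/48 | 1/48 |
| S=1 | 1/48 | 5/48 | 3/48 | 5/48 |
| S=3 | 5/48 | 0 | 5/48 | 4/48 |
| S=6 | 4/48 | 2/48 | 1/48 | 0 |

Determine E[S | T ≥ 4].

P(T ≥ 4) = 23/48.
Summing S·P(S=x,T=y) over the conditioning event gives 41/48.
E[S | T ≥ 4] = (41/48) / (23/48) = 41/23.

41/23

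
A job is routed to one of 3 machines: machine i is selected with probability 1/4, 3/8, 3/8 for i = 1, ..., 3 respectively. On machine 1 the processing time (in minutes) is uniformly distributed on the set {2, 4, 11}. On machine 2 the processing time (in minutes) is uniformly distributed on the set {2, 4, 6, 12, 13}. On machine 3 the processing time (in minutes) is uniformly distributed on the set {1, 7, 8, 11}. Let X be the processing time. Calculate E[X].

E[X | machine 1] = (2+4+11)/3 = 17/3.
E[X | machine 2] = (2+4+6+12+13)/5 = 37/5.
E[X | machine 3] = (1+7+8+11)/4 = 27/4.
By the law of total expectation,
E[X] = (1/4)·(17/3) + (3/8)·(37/5) + (3/8)·(27/4) = 3227/480.

3227/480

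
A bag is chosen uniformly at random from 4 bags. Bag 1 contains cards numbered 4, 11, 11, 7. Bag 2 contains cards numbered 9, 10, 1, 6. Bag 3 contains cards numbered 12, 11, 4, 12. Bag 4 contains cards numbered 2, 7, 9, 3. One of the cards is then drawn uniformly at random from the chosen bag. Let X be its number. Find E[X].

119/16

E[X | bag 1] = (4+11+11+7)/4 = 33/4.
E[X | bag 2] = (9+10+1+6)/4 = 13/2.
E[X | bag 3] = (12+11+4+12)/4 = 39/4.
E[X | bag 4] = (2+7+9+3)/4 = 21/4.
E[X] = (1/4)·(33/4) + (1/4)·(13/2) + (1/4)·(39/4) + (1/4)·(21/4) = 119/16.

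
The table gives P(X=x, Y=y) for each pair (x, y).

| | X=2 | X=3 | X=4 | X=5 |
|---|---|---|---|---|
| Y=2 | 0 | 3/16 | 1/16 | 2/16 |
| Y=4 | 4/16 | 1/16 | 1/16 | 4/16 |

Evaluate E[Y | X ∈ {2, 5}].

P(X ∈ {2, 5}) = 5/8.
Σ Y·P over the event = 4·(4/16) + 2·(2/16) + 4·(4/16) = 9/4.
E[Y | X ∈ {2, 5}] = (9/4) / (5/8) = 18/5.

18/5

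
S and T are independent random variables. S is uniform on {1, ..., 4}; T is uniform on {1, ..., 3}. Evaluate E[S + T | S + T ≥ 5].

Outcomes with S + T ≥ 5: (2,3), (3,2), (3,3), (4,1), (4,2), (4,3), each with probability 1/12.
E[S + T | S + T ≥ 5] = (5 + 5 + 6 + 5 + 6 + 7) / 6 = 17/3.

17/3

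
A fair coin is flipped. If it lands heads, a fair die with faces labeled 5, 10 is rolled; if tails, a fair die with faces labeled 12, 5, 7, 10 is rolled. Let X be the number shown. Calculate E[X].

E[X | heads] = (5+10)/2 = 15/2.
E[X | tails] = (12+5+7+10)/4 = 17/2.
E[X] = (1/2)·(15/2) + (1/2)·(17/2) = 8.

8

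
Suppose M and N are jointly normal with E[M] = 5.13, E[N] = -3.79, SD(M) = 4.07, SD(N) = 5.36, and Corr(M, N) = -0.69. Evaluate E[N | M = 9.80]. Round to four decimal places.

The regression of N on M has slope ρ·σ_N/σ_M and passes through (μ_M, μ_N).
E[N | M=9.80] = -3.79 + (-0.69)·(5.36/4.07)·(9.80 − (5.13)) = -3.79 + (-0.9087)·(4.67) = -8.0336.

-8.0336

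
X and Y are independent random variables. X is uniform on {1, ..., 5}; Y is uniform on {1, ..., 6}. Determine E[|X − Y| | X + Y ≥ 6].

P(X + Y ≥ 6) = 2/3.
Summing |X−Y|·P(x,y) over outcomes with X + Y ≥ 6 gives 41/30.
E[|X − Y| | X + Y ≥ 6] = (41/30) / (2/3) = 41/20.

41/20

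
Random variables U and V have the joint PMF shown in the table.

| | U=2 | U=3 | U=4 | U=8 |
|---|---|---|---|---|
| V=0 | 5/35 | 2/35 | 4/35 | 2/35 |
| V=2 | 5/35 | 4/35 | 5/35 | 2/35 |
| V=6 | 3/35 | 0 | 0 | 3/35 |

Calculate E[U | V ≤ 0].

P(V ≤ 0) = 13/35.
Σ U·P over the event = 2·(5/35) + 3·(2/35) + 4·(4/35) + 8·(2/35) = 48/35.
E[U | V ≤ 0] = (48/35) / (13/35) = 48/13.

48/13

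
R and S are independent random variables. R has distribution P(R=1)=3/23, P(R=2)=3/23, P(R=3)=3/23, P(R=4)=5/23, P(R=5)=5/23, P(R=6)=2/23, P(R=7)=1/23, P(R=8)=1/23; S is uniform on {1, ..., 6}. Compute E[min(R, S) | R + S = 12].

P(R + S = 12) = 2/69.
Summing min(R,S)·P(x,y) over outcomes with R + S = 12 gives 7/46.
E[min(R, S) | R + S = 12] = (7/46) / (2/69) = 21/4.

21/4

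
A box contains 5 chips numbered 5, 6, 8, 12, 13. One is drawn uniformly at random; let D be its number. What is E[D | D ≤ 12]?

31/4

P(D ≤ 12) = 4/5.
Σ over the event: 5·1/5 + 6·1/5 + 8·1/5 + 12·1/5 = 31/5.
E[D | D ≤ 12] = (31/5) / (4/5) = 31/4.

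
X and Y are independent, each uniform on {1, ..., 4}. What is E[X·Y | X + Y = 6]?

25/3

Outcomes with X + Y = 6: (2,4), (3,3), (4,2), each with probability 1/16.
E[X·Y | X + Y = 6] = (8 + 9 + 8) / 3 = 25/3.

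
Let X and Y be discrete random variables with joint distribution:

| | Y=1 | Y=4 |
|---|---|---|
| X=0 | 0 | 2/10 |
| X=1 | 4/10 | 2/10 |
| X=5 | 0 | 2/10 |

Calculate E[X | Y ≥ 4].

2

P(Y ≥ 4) = 3/5.
Summing X·P(X=x,Y=y) over the conditioning event gives 6/5.
E[X | Y ≥ 4] = (6/5) / (3/5) = 2.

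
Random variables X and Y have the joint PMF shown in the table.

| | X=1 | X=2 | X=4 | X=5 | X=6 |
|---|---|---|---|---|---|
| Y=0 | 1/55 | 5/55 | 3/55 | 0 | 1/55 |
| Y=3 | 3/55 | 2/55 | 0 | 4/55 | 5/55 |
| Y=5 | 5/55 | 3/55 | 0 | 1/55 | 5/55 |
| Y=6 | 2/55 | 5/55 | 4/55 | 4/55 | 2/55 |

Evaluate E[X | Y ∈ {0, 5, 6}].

P(Y ∈ {0, 5, 6}) = 41/55.
Summing X·P(X=x,Y=y) over the conditioning event gives 27/11.
E[X | Y ∈ {0, 5, 6}] = (27/11) / (41/55) = 135/41.

135/41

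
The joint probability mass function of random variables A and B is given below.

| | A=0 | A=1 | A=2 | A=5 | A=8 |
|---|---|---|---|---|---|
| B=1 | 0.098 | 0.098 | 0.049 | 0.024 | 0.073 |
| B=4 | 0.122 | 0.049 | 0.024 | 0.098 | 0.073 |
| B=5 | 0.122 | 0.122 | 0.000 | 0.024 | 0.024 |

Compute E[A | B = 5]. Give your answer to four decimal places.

P(B = 5) = 0.292.
Σ A·P over the event = 0·(0.122) + 1·(0.122) + 5·(0.024) + 8·(0.024) = 0.434.
E[A | B = 5] = (0.434) / (0.292) = 1.4863.

1.4863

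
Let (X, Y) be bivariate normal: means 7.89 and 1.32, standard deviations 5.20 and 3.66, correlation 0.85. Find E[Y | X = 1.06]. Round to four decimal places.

-2.7662

The regression of Y on X has slope ρ·σ_Y/σ_X and passes through (μ_X, μ_Y).
E[Y | X=1.06] = 1.32 + (0.85)·(3.66/5.20)·(1.06 − (7.89)) = 1.32 + (0.59827)·(-6.83) = -2.7662.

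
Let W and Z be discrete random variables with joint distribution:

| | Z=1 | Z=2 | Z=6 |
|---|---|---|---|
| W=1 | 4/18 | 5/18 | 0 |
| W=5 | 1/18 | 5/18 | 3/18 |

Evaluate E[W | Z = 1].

9/5

P(Z = 1) = 5/18.
Σ W·P over the event = 1·(4/18) + 5·(1/18) = 1/2.
E[W | Z = 1] = (1/2) / (5/18) = 9/5.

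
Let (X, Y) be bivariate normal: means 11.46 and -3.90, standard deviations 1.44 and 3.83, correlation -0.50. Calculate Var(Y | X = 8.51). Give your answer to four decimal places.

11.0017

The conditional variance in a bivariate normal is σ_Y²(1 − ρ²), independent of x.
Var(Y | X=8.51) = (3.83)²·(1 − (-0.50)²) = 14.6689·0.75 = 11.0017.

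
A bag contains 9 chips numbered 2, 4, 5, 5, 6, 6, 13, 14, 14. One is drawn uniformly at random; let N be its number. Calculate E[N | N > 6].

P(N > 6) = 1/3.
Σ over the event: 13·1/9 + 14·2/9 = 41/9.
E[N | N > 6] = (41/9) / (1/3) = 41/3.

41/3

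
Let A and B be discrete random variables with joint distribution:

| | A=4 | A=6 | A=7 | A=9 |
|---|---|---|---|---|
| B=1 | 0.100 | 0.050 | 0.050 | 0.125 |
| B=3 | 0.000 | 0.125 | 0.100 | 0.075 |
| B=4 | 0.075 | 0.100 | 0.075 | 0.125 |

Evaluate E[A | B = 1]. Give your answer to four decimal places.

6.6923

P(B = 1) = 0.325.
Σ A·P over the event = 4·(0.100) + 6·(0.050) + 7·(0.050) + 9·(0.125) = 2.175.
E[A | B = 1] = (2.175) / (0.325) = 6.6923.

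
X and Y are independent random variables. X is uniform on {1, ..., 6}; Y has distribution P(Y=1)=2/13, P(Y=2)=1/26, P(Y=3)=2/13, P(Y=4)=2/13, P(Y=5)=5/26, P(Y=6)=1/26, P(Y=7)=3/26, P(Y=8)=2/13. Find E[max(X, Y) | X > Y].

P(X > Y) = 49/156.
Summing max(X,Y)·P(x,y) over outcomes with X > Y gives 58/39.
E[max(X, Y) | X > Y] = (58/39) / (49/156) = 232/49.

232/49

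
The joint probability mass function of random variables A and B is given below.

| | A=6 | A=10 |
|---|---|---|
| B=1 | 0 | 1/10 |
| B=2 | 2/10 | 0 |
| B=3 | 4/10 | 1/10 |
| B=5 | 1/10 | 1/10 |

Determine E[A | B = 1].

10

P(B = 1) = 1/10.
Σ A·P over the event = 10·(1/10) = 1.
E[A | B = 1] = (1) / (1/10) = 10.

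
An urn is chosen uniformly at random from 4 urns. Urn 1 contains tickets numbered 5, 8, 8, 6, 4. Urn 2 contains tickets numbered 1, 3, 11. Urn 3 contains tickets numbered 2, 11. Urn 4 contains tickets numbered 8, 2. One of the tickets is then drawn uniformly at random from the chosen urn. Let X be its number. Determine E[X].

E[X | urn 1] = (5+8+8+6+4)/5 = 31/5.
E[X | urn 2] = (1+3+11)/3 = 5.
E[X | urn 3] = (2+11)/2 = 13/2.
E[X | urn 4] = (8+2)/2 = 5.
By the law of total expectation,
E[X] = (1/4)·(31/5) + (1/4)·(5) + (1/4)·(13/2) + (1/4)·(5) = 227/40.

227/40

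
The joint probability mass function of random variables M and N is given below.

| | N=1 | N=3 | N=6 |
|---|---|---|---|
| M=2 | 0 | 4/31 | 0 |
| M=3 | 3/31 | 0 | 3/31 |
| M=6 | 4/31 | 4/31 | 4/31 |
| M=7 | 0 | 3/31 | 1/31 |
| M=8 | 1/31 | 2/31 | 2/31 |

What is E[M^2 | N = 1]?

235/8

P(N = 1) = 8/31.
Σ M^2·P over the event = 9·(3/31) + 36·(4/31) + 64·(1/31) = 235/31.
E[M^2 | N = 1] = (235/31) / (8/31) = 235/8.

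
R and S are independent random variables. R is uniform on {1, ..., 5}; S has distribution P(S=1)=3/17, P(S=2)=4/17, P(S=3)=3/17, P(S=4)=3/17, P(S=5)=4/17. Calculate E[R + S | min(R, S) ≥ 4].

P(min(R, S) ≥ 4) = 14/85.
Summing (R+S)·P(x,y) over outcomes with min(R, S) ≥ 4 gives 127/85.
E[R + S | min(R, S) ≥ 4] = (127/85) / (14/85) = 127/14.

127/14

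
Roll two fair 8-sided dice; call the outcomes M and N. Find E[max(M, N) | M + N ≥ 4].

P(M + N ≥ 4) = 61/64.
Summing max(M,N)·P(x,y) over outcomes with M + N ≥ 4 gives 367/64.
E[max(M, N) | M + N ≥ 4] = (367/64) / (61/64) = 367/61.

367/61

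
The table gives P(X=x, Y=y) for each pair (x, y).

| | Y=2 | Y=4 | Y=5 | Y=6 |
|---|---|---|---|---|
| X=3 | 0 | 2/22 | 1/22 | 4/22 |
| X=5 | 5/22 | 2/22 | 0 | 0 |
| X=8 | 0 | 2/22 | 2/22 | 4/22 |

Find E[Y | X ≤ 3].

37/7

P(X ≤ 3) = 7/22.
Σ Y·P over the event = 4·(2/22) + 5·(1/22) + 6·(4/22) = 37/22.
E[Y | X ≤ 3] = (37/22) / (7/22) = 37/7.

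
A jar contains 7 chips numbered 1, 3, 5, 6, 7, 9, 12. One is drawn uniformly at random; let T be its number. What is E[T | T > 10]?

P(T > 10) = 1/7.
Σ over the event: 12·1/7 = 12/7.
E[T | T > 10] = (12/7) / (1/7) = 12.

12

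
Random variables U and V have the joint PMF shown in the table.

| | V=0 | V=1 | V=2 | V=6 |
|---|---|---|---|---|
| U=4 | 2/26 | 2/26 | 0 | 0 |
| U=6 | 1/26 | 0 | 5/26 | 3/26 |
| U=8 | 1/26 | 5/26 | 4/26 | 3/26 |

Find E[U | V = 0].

11/2

P(V = 0) = 2/13.
Σ U·P over the event = 4·(2/26) + 6·(1/26) + 8·(1/26) = 11/13.
E[U | V = 0] = (11/13) / (2/13) = 11/2.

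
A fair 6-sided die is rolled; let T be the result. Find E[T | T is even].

Given T is even, T is equally likely to be any of {2, 4, 6}.
E[T | T is even] = (2 + 4 + 6) / 3 = 4.

4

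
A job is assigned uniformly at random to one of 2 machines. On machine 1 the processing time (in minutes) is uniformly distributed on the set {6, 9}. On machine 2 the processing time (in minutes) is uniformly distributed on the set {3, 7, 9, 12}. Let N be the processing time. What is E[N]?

61/8

E[N | machine 1] = (6+9)/2 = 15/2.
E[N | machine 2] = (3+7+9+12)/4 = 31/4.
By the law of total expectation,
E[N] = (1/2)·(15/2) + (1/2)·(31/4) = 61/8.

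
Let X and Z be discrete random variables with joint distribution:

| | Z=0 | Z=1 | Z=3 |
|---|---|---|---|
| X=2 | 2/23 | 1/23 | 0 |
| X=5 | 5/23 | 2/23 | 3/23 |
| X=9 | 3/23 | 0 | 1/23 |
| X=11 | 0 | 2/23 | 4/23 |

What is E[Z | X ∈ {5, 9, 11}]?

7/5

P(X ∈ {5, 9, 11}) = 20/23.
Σ Z·P over the event = 0·(5/23) + 1·(2/23) + 3·(3/23) + 0·(3/23) + 3·(1/23) + 1·(2/23) + 3·(4/23) = 28/23.
E[Z | X ∈ {5, 9, 11}] = (28/23) / (20/23) = 7/5.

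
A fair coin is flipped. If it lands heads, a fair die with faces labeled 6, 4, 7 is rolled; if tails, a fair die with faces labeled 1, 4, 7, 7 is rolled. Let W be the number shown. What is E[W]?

125/24

E[W | heads] = (6+4+7)/3 = 17/3.
E[W | tails] = (1+4+7+7)/4 = 19/4.
E[W] = (1/2)·(17/3) + (1/2)·(19/4) = 125/24.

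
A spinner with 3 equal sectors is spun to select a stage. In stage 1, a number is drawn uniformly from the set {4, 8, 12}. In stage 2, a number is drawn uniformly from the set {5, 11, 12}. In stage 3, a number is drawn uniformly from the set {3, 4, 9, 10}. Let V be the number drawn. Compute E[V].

143/18

E[V | stage 1] = (4+8+12)/3 = 8.
E[V | stage 2] = (5+11+12)/3 = 28/3.
E[V | stage 3] = (3+4+9+10)/4 = 13/2.
By the law of total expectation,
E[V] = (1/3)·(8) + (1/3)·(28/3) + (1/3)·(13/2) = 143/18.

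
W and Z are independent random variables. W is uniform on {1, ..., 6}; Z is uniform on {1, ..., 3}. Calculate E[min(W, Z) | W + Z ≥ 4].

29/15

P(W + Z ≥ 4) = 5/6.
Summing min(W,Z)·P(x,y) over outcomes with W + Z ≥ 4 gives 29/18.
E[min(W, Z) | W + Z ≥ 4] = (29/18) / (5/6) = 29/15.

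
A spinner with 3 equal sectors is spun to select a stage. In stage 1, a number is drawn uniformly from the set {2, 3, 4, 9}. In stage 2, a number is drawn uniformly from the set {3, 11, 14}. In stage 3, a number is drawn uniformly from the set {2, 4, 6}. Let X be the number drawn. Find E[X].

E[X | stage 1] = (2+3+4+9)/4 = 9/2.
E[X | stage 2] = (3+11+14)/3 = 28/3.
E[X | stage 3] = (2+4+6)/3 = 4.
By the law of total expectation,
E[X] = (1/3)·(9/2) + (1/3)·(28/3) + (1/3)·(4) = 107/18.

107/18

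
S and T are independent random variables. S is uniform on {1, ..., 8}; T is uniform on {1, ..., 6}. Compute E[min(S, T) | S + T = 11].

17/4

Outcomes with S + T = 11: (5,6), (6,5), (7,4), (8,3), each with probability 1/48.
E[min(S, T) | S + T = 11] = (5 + 5 + 4 + 3) / 4 = 17/4.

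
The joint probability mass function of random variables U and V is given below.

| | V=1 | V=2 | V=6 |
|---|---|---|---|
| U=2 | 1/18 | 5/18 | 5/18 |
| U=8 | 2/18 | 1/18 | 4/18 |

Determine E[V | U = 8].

P(U = 8) = 7/18.
Σ V·P over the event = 1·(2/18) + 2·(1/18) + 6·(4/18) = 14/9.
E[V | U = 8] = (14/9) / (7/18) = 4.

4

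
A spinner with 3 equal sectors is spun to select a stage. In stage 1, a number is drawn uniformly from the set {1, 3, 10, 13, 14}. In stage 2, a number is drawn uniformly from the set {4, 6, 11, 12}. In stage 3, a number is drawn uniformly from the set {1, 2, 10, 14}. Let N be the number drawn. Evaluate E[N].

E[N | stage 1] = (1+3+10+13+14)/5 = 41/5.
E[N | stage 2] = (4+6+11+12)/4 = 33/4.
E[N | stage 3] = (1+2+10+14)/4 = 27/4.
By the law of total expectation,
E[N] = (1/3)·(41/5) + (1/3)·(33/4) + (1/3)·(27/4) = 116/15.

116/15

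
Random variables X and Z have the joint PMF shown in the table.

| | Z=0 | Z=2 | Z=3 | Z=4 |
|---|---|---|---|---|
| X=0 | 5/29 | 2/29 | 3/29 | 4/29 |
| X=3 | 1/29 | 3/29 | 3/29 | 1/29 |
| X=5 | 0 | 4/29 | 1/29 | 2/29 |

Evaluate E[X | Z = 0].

1/2

P(Z = 0) = 6/29.
Σ X·P over the event = 0·(5/29) + 3·(1/29) = 3/29.
E[X | Z = 0] = (3/29) / (6/29) = 1/2.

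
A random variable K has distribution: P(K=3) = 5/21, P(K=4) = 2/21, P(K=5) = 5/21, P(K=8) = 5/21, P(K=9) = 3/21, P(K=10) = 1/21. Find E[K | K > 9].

P(K > 9) = 1/21.
Σ over the event: 10·1/21 = 10/21.
E[K | K > 9] = (10/21) / (1/21) = 10.

10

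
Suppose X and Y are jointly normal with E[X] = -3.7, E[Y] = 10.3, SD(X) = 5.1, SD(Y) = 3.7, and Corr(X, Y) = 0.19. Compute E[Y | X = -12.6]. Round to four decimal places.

9.0732

For a bivariate normal, E[Y | X=x] = μ_Y + ρ·(σ_Y/σ_X)·(x − μ_X).
E[Y | X=-12.6] = 10.3 + (0.19)·(3.7/5.1)·(-12.6 − (-3.7)) = 10.3 + (0.13784)·(-8.9) = 9.0732.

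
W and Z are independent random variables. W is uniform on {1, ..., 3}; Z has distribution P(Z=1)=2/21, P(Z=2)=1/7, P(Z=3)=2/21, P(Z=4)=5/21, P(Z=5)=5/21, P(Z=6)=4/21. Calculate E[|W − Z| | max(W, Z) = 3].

P(max(W, Z) = 3) = 11/63.
Summing |W−Z|·P(x,y) over outcomes with max(W, Z) = 3 gives 13/63.
E[|W − Z| | max(W, Z) = 3] = (13/63) / (11/63) = 13/11.

13/11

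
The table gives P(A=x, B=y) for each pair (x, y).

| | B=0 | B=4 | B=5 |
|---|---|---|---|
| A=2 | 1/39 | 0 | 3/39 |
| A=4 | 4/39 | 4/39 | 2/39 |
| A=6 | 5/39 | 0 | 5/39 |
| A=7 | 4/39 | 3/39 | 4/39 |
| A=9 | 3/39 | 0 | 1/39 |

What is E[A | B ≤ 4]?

35/6

P(B ≤ 4) = 8/13.
Σ A·P over the event = 2·(1/39) + 4·(4/39) + 4·(4/39) + 6·(5/39) + 7·(4/39) + 7·(3/39) + 9·(3/39) = 140/39.
E[A | B ≤ 4] = (140/39) / (8/13) = 35/6.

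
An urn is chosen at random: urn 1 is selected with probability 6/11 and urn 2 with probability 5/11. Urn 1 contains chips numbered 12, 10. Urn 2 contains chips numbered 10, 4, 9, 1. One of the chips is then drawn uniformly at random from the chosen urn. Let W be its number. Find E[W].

96/11

E[W | urn 1] = (12+10)/2 = 11.
E[W | urn 2] = (10+4+9+1)/4 = 6.
E[W] = (6/11)·(11) + (5/11)·(6) = 96/11.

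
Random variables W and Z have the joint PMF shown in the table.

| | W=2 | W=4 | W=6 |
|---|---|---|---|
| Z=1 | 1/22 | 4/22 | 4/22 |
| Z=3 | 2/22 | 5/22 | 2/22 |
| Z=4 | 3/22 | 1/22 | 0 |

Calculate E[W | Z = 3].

4

P(Z = 3) = 9/22.
Σ W·P over the event = 2·(2/22) + 4·(5/22) + 6·(2/22) = 18/11.
E[W | Z = 3] = (18/11) / (9/22) = 4.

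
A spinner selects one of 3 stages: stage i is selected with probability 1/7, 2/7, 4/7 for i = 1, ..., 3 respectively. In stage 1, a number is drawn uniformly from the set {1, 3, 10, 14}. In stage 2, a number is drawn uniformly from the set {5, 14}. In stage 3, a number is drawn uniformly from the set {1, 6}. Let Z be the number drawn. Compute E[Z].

E[Z | stage 1] = (1+3+10+14)/4 = 7.
E[Z | stage 2] = (5+14)/2 = 19/2.
E[Z | stage 3] = (1+6)/2 = 7/2.
E[Z] = (1/7)·(7) + (2/7)·(19/2) + (4/7)·(7/2) = 40/7.

40/7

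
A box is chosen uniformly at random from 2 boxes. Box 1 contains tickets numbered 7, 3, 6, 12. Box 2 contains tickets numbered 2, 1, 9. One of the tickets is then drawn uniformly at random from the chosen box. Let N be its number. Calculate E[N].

E[N | box 1] = (7+3+6+12)/4 = 7.
E[N | box 2] = (2+1+9)/3 = 4.
By the law of total expectation,
E[N] = (1/2)·(7) + (1/2)·(4) = 11/2.

11/2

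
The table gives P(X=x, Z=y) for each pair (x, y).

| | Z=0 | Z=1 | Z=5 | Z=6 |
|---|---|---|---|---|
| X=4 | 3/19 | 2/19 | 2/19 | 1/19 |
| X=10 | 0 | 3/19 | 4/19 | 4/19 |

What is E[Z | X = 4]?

9/4

P(X = 4) = 8/19.
Σ Z·P over the event = 0·(3/19) + 1·(2/19) + 5·(2/19) + 6·(1/19) = 18/19.
E[Z | X = 4] = (18/19) / (8/19) = 9/4.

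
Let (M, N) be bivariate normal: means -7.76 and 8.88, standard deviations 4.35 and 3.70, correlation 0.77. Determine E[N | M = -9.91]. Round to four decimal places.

7.4719

For a bivariate normal, E[N | M=x] = μ_N + ρ·(σ_N/σ_M)·(x − μ_M).
E[N | M=-9.91] = 8.88 + (0.77)·(3.70/4.35)·(-9.91 − (-7.76)) = 8.88 + (0.65494)·(-2.15) = 7.4719.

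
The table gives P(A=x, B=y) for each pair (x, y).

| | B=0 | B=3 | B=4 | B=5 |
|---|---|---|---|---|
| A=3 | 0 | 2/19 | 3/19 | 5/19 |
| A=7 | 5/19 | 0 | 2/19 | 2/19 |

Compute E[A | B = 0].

7

P(B = 0) = 5/19.
Σ A·P over the event = 7·(5/19) = 35/19.
E[A | B = 0] = (35/19) / (5/19) = 7.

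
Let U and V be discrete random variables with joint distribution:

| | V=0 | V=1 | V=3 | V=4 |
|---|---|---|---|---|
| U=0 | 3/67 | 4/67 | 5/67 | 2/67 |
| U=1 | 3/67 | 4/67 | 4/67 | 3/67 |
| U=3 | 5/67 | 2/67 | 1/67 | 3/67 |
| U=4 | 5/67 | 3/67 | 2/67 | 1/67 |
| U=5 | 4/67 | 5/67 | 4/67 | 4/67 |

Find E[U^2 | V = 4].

146/13

P(V = 4) = 13/67.
Σ U^2·P over the event = 0·(2/67) + 1·(3/67) + 9·(3/67) + 16·(1/67) + 25·(4/67) = 146/67.
E[U^2 | V = 4] = (146/67) / (13/67) = 146/13.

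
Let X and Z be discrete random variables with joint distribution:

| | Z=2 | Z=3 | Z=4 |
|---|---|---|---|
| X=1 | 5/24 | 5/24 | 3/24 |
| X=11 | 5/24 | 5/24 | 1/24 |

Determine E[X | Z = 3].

P(Z = 3) = 5/12.
Σ X·P over the event = 1·(5/24) + 11·(5/24) = 5/2.
E[X | Z = 3] = (5/2) / (5/12) = 6.

6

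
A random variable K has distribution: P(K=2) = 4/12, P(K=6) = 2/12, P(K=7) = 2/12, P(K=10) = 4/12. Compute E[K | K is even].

P(K is even) = 5/6.
Σ over the event: 2·1/3 + 6·1/6 + 10·1/3 = 5.
E[K | K is even] = (5) / (5/6) = 6.

6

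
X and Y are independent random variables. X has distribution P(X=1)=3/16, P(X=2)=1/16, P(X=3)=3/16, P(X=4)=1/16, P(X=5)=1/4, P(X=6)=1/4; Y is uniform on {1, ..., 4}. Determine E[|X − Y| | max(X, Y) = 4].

P(max(X, Y) = 4) = 11/64.
Summing |X−Y|·P(x,y) over outcomes with max(X, Y) = 4 gives 5/16.
E[|X − Y| | max(X, Y) = 4] = (5/16) / (11/64) = 20/11.

20/11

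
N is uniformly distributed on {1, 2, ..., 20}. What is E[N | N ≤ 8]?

Given N ≤ 8, N is equally likely to be any of {1, 2, 3, 4, 5, 6, 7, 8}.
E[N | N ≤ 8] = (1 + 2 + 3 + 4 + 5 + 6 + 7 + 8) / 8 = 9/2.

9/2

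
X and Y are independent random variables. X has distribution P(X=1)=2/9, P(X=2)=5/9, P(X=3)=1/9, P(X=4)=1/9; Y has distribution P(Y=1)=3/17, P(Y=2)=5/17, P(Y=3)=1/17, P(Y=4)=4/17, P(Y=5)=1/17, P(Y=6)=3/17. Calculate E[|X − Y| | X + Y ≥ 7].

P(X + Y ≥ 7) = 43/153.
Summing |X−Y|·P(x,y) over outcomes with X + Y ≥ 7 gives 128/153.
E[|X − Y| | X + Y ≥ 7] = (128/153) / (43/153) = 128/43.

128/43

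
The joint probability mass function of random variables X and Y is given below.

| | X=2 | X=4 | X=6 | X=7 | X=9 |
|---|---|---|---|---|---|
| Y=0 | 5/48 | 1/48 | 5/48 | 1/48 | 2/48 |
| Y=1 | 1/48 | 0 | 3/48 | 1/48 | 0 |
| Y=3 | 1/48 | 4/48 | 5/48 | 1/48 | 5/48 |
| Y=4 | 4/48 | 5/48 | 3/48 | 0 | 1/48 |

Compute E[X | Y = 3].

P(Y = 3) = 1/3.
Σ X·P over the event = 2·(1/48) + 4·(4/48) + 6·(5/48) + 7·(1/48) + 9·(5/48) = 25/12.
E[X | Y = 3] = (25/12) / (1/3) = 25/4.

25/4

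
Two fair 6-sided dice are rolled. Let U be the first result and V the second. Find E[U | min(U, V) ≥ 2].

P(min(U, V) ≥ 2) = 25/36.
Summing U·P(x,y) over outcomes with min(U, V) ≥ 2 gives 25/9.
E[U | min(U, V) ≥ 2] = (25/9) / (25/36) = 4.

4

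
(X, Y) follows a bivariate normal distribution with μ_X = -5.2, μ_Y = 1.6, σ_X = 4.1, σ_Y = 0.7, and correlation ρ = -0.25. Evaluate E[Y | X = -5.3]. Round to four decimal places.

For a bivariate normal, E[Y | X=x] = μ_Y + ρ·(σ_Y/σ_X)·(x − μ_X).
E[Y | X=-5.3] = 1.6 + (-0.25)·(0.7/4.1)·(-5.3 − (-5.2)) = 1.6 + (-0.042683)·(-0.1) = 1.6043.

1.6043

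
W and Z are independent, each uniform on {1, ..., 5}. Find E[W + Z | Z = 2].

Outcomes with Z = 2: (1,2), (2,2), (3,2), (4,2), (5,2), each with probability 1/25.
E[W + Z | Z = 2] = (3 + 4 + 5 + 6 + 7) / 5 = 5.

5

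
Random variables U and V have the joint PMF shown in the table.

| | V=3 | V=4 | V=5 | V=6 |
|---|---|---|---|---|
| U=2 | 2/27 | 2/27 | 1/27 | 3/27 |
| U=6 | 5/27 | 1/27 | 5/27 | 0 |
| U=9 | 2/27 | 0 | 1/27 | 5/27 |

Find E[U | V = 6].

51/8

P(V = 6) = 8/27.
Σ U·P over the event = 2·(3/27) + 9·(5/27) = 17/9.
E[U | V = 6] = (17/9) / (8/27) = 51/8.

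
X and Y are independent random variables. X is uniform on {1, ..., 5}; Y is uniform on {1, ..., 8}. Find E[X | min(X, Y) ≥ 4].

9/2

P(min(X, Y) ≥ 4) = 1/4.
Summing X·P(x,y) over outcomes with min(X, Y) ≥ 4 gives 9/8.
E[X | min(X, Y) ≥ 4] = (9/8) / (1/4) = 9/2.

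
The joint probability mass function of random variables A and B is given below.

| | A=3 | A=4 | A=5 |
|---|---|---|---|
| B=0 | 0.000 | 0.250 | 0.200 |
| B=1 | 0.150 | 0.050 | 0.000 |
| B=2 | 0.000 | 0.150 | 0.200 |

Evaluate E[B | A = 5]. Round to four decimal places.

1.0000

P(A = 5) = 0.400.
Σ B·P over the event = 0·(0.200) + 2·(0.200) = 0.400.
E[B | A = 5] = (0.400) / (0.400) = 1.0000.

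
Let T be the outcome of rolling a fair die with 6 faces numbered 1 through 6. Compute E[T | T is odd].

3

Given T is odd, T is equally likely to be any of {1, 3, 5}.
E[T | T is odd] = (1 + 3 + 5) / 3 = 3.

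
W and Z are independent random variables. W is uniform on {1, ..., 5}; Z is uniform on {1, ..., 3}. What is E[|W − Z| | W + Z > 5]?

Outcomes with W + Z > 5: (3,3), (4,2), (4,3), (5,1), (5,2), (5,3), each with probability 1/15.
E[|W − Z| | W + Z > 5] = (0 + 2 + 1 + 4 + 3 + 2) / 6 = 2.

2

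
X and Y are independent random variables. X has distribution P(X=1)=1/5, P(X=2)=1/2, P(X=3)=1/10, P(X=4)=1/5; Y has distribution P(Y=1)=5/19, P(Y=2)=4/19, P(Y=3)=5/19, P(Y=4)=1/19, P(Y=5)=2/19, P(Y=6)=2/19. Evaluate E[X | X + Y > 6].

P(X + Y > 6) = 49/190.
Summing X·P(x,y) over outcomes with X + Y > 6 gives 139/190.
E[X | X + Y > 6] = (139/190) / (49/190) = 139/49.

139/49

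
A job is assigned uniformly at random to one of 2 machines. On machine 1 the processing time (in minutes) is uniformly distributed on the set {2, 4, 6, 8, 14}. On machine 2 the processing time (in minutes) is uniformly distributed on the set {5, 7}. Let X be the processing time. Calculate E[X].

32/5

E[X | machine 1] = (2+4+6+8+14)/5 = 34/5.
E[X | machine 2] = (5+7)/2 = 6.
E[X] = (1/2)·(34/5) + (1/2)·(6) = 32/5.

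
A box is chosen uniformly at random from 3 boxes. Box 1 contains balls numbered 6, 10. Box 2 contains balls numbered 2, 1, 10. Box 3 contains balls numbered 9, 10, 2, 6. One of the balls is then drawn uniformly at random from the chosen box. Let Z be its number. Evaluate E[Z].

E[Z | box 1] = (6+10)/2 = 8.
E[Z | box 2] = (2+1+10)/3 = 13/3.
E[Z | box 3] = (9+10+2+6)/4 = 27/4.
E[Z] = (1/3)·(8) + (1/3)·(13/3) + (1/3)·(27/4) = 229/36.

229/36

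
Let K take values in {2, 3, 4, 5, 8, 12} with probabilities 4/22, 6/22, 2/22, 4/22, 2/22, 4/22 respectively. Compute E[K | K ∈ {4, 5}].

P(K ∈ {4, 5}) = 3/11.
Σ over the event: 4·1/11 + 5·2/11 = 14/11.
E[K | K ∈ {4, 5}] = (14/11) / (3/11) = 14/3.

14/3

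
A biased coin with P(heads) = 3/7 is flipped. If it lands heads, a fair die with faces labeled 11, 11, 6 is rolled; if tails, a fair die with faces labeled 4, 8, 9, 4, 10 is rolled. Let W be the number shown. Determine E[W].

E[W | heads] = (11+11+6)/3 = 28/3.
E[W | tails] = (4+8+9+4+10)/5 = 7.
E[W] = (3/7)·(28/3) + (4/7)·(7) = 8.

8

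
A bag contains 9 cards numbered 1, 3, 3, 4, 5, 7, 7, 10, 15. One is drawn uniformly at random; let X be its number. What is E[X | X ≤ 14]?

5

P(X ≤ 14) = 8/9.
Σ over the event: 1·1/9 + 3·2/9 + 4·1/9 + 5·1/9 + 7·2/9 + 10·1/9 = 40/9.
E[X | X ≤ 14] = (40/9) / (8/9) = 5.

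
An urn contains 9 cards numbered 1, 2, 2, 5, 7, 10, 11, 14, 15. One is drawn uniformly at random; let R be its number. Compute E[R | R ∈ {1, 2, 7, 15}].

27/5

P(R ∈ {1, 2, 7, 15}) = 5/9.
Σ over the event: 1·1/9 + 2·2/9 + 7·1/9 + 15·1/9 = 3.
E[R | R ∈ {1, 2, 7, 15}] = (3) / (5/9) = 27/5.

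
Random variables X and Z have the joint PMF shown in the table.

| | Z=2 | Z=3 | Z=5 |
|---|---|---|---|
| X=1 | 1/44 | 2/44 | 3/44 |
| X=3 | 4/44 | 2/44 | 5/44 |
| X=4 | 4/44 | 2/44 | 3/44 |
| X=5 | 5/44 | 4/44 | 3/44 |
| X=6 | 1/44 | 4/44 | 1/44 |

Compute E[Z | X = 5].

37/12

P(X = 5) = 3/11.
Σ Z·P over the event = 2·(5/44) + 3·(4/44) + 5·(3/44) = 37/44.
E[Z | X = 5] = (37/44) / (3/11) = 37/12.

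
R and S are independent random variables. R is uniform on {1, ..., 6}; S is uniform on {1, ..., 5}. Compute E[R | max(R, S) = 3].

Outcomes with max(R, S) = 3: (1,3), (2,3), (3,1), (3,2), (3,3), each with probability 1/30.
E[R | max(R, S) = 3] = (1 + 2 + 3 + 3 + 3) / 5 = 12/5.

12/5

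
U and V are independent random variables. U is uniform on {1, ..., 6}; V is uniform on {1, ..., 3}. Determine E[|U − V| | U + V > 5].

8/3

Outcomes with U + V > 5: (3,3), (4,2), (4,3), (5,1), (5,2), (5,3), (6,1), (6,2), (6,3), each with probability 1/18.
E[|U − V| | U + V > 5] = (0 + 2 + 1 + 4 + 3 + 2 + 5 + 4 + 3) / 9 = 8/3.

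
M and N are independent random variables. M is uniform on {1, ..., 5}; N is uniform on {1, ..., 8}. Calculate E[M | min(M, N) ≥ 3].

P(min(M, N) ≥ 3) = 9/20.
Summing M·P(x,y) over outcomes with min(M, N) ≥ 3 gives 9/5.
E[M | min(M, N) ≥ 3] = (9/5) / (9/20) = 4.

4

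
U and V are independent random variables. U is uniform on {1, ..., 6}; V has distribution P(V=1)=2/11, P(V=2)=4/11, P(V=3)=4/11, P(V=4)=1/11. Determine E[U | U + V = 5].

P(U + V = 5) = 1/6.
Summing U·P(x,y) over outcomes with U + V = 5 gives 29/66.
E[U | U + V = 5] = (29/66) / (1/6) = 29/11.

29/11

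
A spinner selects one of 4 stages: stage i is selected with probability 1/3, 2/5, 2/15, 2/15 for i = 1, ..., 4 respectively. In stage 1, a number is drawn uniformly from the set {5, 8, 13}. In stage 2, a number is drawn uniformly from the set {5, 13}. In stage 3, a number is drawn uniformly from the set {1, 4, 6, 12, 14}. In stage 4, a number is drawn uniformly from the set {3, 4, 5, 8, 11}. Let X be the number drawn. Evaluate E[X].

E[X | stage 1] = (5+8+13)/3 = 26/3.
E[X | stage 2] = (5+13)/2 = 9.
E[X | stage 3] = (1+4+6+12+14)/5 = 37/5.
E[X | stage 4] = (3+4+5+8+11)/5 = 31/5.
E[X] = (1/3)·(26/3) + (2/5)·(9) + (2/15)·(37/5) + (2/15)·(31/5) = 1868/225.

1868/225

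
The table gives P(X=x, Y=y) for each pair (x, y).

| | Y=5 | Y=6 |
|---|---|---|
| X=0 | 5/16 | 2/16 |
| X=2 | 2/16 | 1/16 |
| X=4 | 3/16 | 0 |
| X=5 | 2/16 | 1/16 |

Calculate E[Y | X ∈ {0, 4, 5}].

P(X ∈ {0, 4, 5}) = 13/16.
Σ Y·P over the event = 5·(5/16) + 6·(2/16) + 5·(3/16) + 5·(2/16) + 6·(1/16) = 17/4.
E[Y | X ∈ {0, 4, 5}] = (17/4) / (13/16) = 68/13.

68/13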